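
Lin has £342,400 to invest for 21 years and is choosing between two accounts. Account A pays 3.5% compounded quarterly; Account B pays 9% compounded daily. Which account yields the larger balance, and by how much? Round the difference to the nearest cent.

A: (1 + 0.00875)^84 ≈ 2.07882537486, so 342,400 × 2.07882537486 ≈ 711,789.8084.
B: (1 + 0.09/365)^7665 ≈ 6.617826710596, so 342,400 × 6.617826710596 ≈ 2,265,943.8657.
Difference ≈ 1,554,154.0574 in favor of B.

Account B, by £1,554,154.06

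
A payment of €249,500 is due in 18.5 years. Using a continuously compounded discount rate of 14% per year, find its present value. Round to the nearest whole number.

P = A·e^(−rt) = 249,500·e^(−2.59).
e^(−2.59) ≈ 0.0750200400853, so P ≈ 18,717.5000.

€18,718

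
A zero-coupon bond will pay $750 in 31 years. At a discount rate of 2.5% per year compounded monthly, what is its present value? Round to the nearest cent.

Growth factor = (1 + 0.025/12)^372 ≈ 2.16884296.
P = 750/2.16884296 ≈ 345.8065.

$345.81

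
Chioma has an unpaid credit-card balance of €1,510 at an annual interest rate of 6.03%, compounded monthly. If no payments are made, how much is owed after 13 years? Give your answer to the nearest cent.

Periodic rate = 6.03%/12 = 0.005025; periods = 12·13 = 156.
A = 1,510·(1 + 0.005025)^156 ≈ 1,510·2.185701926 ≈ 3,300.4099.

€3,300.41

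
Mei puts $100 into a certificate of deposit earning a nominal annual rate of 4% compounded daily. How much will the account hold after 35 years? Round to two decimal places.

Growth factor = (1 + 0.04/365)^12775 ≈ 4.05488892.
A ≈ 100 × 4.05488892 ≈ 405.4889.

$405.49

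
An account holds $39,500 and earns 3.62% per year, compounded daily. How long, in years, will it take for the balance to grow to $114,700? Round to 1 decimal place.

We need (1 + 0.0000991781)^(365t) = 2.9038, so 365t = ln 2.9038 / ln 1.000099 ≈ 10749.0707.
t ≈ 10749.0707/365 = 29.4495 years.

29.4 years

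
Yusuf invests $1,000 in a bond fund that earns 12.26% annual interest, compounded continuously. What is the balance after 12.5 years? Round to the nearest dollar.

A = P·e^(rt) = 1,000·e^(0.1226·12.5) = 1,000·e^1.5325.
e^1.5325 ≈ 4.629736708, so A ≈ 4,629.7367.

$4,630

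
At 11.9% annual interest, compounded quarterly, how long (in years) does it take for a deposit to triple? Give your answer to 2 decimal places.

(1 + 0.02975)^(4t) = 3.
4t = ln 3 / ln(1 + 0.02975) ≈ 1.0986/0.0293161 ≈ 37.4748.
t ≈ 9.3687.

9.37 years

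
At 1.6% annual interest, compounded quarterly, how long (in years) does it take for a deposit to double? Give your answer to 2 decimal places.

43.41 years

(1 + 0.004)^(4t) = 2.
4t = ln 2 / ln(1 + 0.004) ≈ 0.69315/0.00399202 ≈ 173.6331.
t ≈ 43.4083.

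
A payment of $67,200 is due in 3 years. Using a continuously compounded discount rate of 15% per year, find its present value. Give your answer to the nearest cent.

$42,848.61

P = A·e^(−rt) = 67,200·e^(−0.45).
e^(−0.45) ≈ 0.63762815162, so P ≈ 42,848.6118.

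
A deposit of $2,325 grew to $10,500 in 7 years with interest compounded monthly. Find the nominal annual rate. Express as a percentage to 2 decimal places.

21.73%

(1 + r/12)^84 = 10,500/2,325 = 4.51613.
1 + r/12 = 4.51613^(1/84) ≈ 1.01811, so r/12 ≈ 0.0181103.
r ≈ 12·0.0181103 = 21.73238%.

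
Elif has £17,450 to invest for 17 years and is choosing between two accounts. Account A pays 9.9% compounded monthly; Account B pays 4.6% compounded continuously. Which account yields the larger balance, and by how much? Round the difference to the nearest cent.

Account A, by £55,121.20

Account A growth factor: (1 + 0.00825)^204 ≈ 5.344647396; balance ≈ 93,264.0971.
Account B growth factor: e^(0.046·17) = e^0.782 ≈ 2.1858395759; balance ≈ 38,142.9006.
Account A is larger by 55,121.1965.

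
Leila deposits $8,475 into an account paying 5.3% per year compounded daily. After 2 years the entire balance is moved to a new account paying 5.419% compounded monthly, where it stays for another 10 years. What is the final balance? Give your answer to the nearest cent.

$16,180.28

After 2 years at 5.3%: 8,475 × 1.1118133209 ≈ 9,422.6179.
Then 10 years at 5.419%: 9,422.6179 × 1.7171743259 ≈ 16,180.2775.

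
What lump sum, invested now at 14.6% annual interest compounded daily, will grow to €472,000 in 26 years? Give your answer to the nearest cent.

€10,609.37

Growth factor = (1 + 0.0004)^9490 ≈ 44.4889570587.
P = 472,000/44.4889570587 ≈ 10,609.3744.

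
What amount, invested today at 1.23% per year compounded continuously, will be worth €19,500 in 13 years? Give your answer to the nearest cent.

P = A·e^(−rt) = 19,500·e^(−0.1599).
e^(−0.1599) ≈ 0.85222900761, so P ≈ 16,618.4656.

€16,618.47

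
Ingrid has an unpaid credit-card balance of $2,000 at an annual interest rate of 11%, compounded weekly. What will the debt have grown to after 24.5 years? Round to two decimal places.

Growth factor = (1 + 0.11/52)^1274 ≈ 14.763435252.
A ≈ 2,000 × 14.763435252 ≈ 29,526.8705.

$29,526.87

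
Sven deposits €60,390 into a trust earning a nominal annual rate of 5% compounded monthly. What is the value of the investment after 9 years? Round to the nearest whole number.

€94,622

Growth factor = (1 + 0.05/12)^108 ≈ 1.5668466494.
A ≈ 60,390 × 1.5668466494 ≈ 94,621.8692.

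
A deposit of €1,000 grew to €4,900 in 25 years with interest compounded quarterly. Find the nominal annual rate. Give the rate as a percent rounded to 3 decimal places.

6.408%

The 100-period growth factor is 4,900/1,000 = 4.9.
r/4 = 4.9^(1/100) − 1 ≈ 0.0160193, so r ≈ 4·0.0160193 = 6.40772%.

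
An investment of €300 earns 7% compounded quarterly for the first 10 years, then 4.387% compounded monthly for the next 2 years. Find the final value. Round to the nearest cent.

€655.44

After 10 years at 7%: 300 × 2.00159734 ≈ 600.4792.
Then 2 years at 4.387%: 600.4792 × 1.09152959 ≈ 655.4408.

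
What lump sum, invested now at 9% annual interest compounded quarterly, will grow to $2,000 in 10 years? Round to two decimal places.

$821.29

Growth factor = (1 + 0.0225)^40 ≈ 2.435188965.
P = 2,000/2.435188965 ≈ 821.2915.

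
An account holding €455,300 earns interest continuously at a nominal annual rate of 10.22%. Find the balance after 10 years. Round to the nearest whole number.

A = P·e^(rt) = 455,300·e^(0.1022·10) = 455,300·e^1.022.
e^1.022 ≈ 2.778746703581, so A ≈ 1,265,163.3741.

€1,265,163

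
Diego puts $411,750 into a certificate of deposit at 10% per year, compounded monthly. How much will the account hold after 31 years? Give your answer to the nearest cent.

Periodic rate = 10%/12 = 0.00833333; periods = 12·31 = 372.
A = 411,750·(1 + 0.1/12)^372 ≈ 411,750·21.91463431174 ≈ 9,023,350.6779.

$9,023,350.68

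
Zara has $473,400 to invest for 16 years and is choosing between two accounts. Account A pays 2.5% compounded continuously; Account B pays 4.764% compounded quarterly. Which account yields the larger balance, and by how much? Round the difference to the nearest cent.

Account B, by $303,741.58

A: e^(0.025·16) = e^0.4 ≈ 1.49182469764, so 473,400 × 1.49182469764 ≈ 706,229.8119.
B: (1 + 0.01191)^64 ≈ 2.133441882166, so 473,400 × 2.133441882166 ≈ 1,009,971.3870.
Difference ≈ 303,741.5752 in favor of B.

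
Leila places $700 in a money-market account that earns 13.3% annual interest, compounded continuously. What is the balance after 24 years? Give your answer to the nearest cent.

A = P·e^(rt) = 700·e^(0.133·24) = 700·e^3.192.
e^3.192 ≈ 24.337052907, so A ≈ 17,035.9370.

$17,035.94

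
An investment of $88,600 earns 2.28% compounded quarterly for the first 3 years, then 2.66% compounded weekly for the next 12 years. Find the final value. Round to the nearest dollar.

Phase 1: 88,600·(1 + 0.0057)^12 ≈ 94,853.8850.
Phase 2: 94,853.8850·(1 + 0.0266/52)^624 ≈ 130,510.8078.

$130,511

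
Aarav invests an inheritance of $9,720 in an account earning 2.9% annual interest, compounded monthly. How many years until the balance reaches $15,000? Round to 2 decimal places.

(1 + 0.00241667)^(12t) = 15,000/9,720 = 1.5432.
12t·ln(1 + 0.00241667) = ln(1.5432); 12t = 0.43386/0.00241375 ≈ 179.7470.
t ≈ 14.9789 years.

14.98 years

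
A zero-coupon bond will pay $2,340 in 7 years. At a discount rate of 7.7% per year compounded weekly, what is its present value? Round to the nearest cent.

Growth factor = (1 + 0.077/52)^364 ≈ 1.713608406.
P = 2,340/1.713608406 ≈ 1,365.5395.

$1,365.54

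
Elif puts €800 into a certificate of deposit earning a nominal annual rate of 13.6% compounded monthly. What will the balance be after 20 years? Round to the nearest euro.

€11,960

Growth factor = (1 + 0.136/12)^240 ≈ 14.949863091.
A ≈ 800 × 14.949863091 ≈ 11,959.8905.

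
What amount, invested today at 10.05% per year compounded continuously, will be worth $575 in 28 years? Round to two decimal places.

$34.48

P = A·e^(−rt) = 575·e^(−2.814).
e^(−2.814) ≈ 0.0599646534, so P ≈ 34.4797.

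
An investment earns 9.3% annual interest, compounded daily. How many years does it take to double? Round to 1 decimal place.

(1 + 0.000254795)^(365t) = 2.
365t = ln 2 / ln(1 + 0.000254795) ≈ 0.69315/0.000254762 ≈ 2720.7629.
t ≈ 7.4541.

7.5 years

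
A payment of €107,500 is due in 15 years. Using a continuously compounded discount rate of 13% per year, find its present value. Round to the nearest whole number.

€15,294

P = A·e^(−rt) = 107,500·e^(−1.95).
e^(−1.95) ≈ 0.142274071587, so P ≈ 15,294.4627.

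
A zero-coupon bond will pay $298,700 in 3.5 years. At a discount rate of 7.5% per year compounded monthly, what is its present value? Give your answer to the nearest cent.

Growth factor = (1 + 0.00625)^42 ≈ 1.29911477411.
P = 298,700/1.29911477411 ≈ 229,925.7971.

$229,925.80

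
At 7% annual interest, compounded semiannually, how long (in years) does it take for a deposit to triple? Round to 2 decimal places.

15.97 years

(1 + 0.035)^(2t) = 3.
2t = ln 3 / ln(1 + 0.035) ≈ 1.0986/0.0344014 ≈ 31.9351.
t ≈ 15.9675.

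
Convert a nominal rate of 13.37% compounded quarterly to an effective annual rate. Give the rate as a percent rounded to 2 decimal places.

14.06%

EAR = (1 + 13.37%/4)^4 − 1 = (1 + 0.033425)^4 − 1.
(1 + 0.033425)^4 ≈ 1.140554, so EAR ≈ 14.05540%.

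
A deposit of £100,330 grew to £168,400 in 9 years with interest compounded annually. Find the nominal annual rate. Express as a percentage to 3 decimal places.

5.923%

(1 + r)^9 = 168,400/100,330 = 1.67846.
1 + r = 1.67846^(1/9) ≈ 1.05923, so r ≈ 0.0592297.
r ≈ 5.92297%.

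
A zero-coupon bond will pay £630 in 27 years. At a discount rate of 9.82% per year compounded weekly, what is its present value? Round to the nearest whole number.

Growth factor = (1 + 0.0982/52)^1404 ≈ 14.1384723.
P = 630/14.1384723 ≈ 44.5593.

£45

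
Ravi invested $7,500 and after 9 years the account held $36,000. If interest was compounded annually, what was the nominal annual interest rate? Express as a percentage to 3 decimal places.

(1 + r)^9 = 36,000/7,500 = 4.8.
1 + r = 4.8^(1/9) ≈ 1.190402, so r ≈ 0.190402.
r ≈ 19.04015%.

19.040%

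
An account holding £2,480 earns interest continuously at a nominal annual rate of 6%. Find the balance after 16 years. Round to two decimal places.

A = P·e^(rt) = 2,480·e^(0.06·16) = 2,480·e^0.96.
e^0.96 ≈ 2.611696473, so A ≈ 6,477.0073.

£6,477.01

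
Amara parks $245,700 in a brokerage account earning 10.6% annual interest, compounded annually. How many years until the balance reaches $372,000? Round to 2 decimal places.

4.12 years

(1 + 0.106)^t = 372,000/245,700 = 1.514.
t·ln(1 + 0.106) = ln(1.514); t = 0.41478/0.10075 ≈ 4.1170.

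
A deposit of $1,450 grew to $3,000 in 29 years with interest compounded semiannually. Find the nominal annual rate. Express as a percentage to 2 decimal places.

The 58-period growth factor is 3,000/1,450 = 2.06897.
r/2 = 2.06897^(1/58) − 1 ≈ 0.0126142, so r ≈ 2·0.0126142 = 2.52284%.

2.52%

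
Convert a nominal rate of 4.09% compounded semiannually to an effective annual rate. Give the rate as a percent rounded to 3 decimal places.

4.132%

EAR = (1 + 4.09%/2)^2 − 1 = (1 + 0.02045)^2 − 1.
(1 + 0.02045)^2 ≈ 1.041318, so EAR ≈ 4.13182%.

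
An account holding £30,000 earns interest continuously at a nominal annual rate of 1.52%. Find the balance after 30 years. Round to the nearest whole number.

A = P·e^(rt) = 30,000·e^(0.0152·30) = 30,000·e^0.456.
e^0.456 ≈ 1.5777503448, so A ≈ 47,332.5103.

£47,333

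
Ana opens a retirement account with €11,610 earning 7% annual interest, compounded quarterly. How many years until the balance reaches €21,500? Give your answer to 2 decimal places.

We need (1 + 0.0175)^(4t) = 1.8519, so 4t = ln 1.8519 / ln 1.0175 ≈ 35.5178.
t ≈ 35.5178/4 = 8.8795 years.

8.88 years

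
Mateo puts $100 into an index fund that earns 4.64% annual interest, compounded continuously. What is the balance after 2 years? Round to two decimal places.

A = P·e^(rt) = 100·e^(0.0464·2) = 100·e^0.0928.
e^0.0928 ≈ 1.09724226, so A ≈ 109.7242.

$109.72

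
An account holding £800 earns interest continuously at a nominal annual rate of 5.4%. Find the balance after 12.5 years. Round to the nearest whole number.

A = P·e^(rt) = 800·e^(0.054·12.5) = 800·e^0.675.
e^0.675 ≈ 1.964032976, so A ≈ 1,571.2264.

£1,571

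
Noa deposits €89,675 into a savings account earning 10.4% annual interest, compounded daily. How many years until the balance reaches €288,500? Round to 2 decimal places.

(1 + 0.000284932)^(365t) = 288,500/89,675 = 3.2172.
365t·ln(1 + 0.000284932) = ln(3.2172); 365t = 1.1685/0.000284891 ≈ 4101.5805.
t ≈ 11.2372 years.

11.24 years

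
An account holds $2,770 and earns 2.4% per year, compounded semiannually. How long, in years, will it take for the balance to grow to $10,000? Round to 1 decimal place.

53.8 years

(1 + 0.012)^(2t) = 10,000/2,770 = 3.6101.
2t·ln(1 + 0.012) = ln(3.6101); 2t = 1.2837/0.0119286 ≈ 107.6187.
t ≈ 53.8094 years.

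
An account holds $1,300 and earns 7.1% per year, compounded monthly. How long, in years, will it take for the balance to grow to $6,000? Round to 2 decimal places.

21.60 years

(1 + 0.00591667)^(12t) = 6,000/1,300 = 4.6154.
12t·ln(1 + 0.00591667) = ln(4.6154); 12t = 1.5294/0.00589923 ≈ 259.2533.
t ≈ 21.6044 years.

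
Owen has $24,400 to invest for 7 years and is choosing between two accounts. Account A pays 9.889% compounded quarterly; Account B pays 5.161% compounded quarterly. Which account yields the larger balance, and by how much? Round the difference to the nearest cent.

Account A, by $13,409.69

A: (1 + 0.0247225)^28 ≈ 1.9814157975, so 24,400 × 1.9814157975 ≈ 48,346.5455.
B: (1 + 0.0129025)^28 ≈ 1.431838399, so 24,400 × 1.431838399 ≈ 34,936.8569.
Difference ≈ 13,409.6885 in favor of A.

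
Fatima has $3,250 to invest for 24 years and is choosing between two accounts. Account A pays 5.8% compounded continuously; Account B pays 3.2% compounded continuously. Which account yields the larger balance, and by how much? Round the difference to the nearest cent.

Account A, by $6,069.17

Account A growth factor: e^(0.058·24) = e^1.392 ≈ 4.0228877882; balance ≈ 13,074.3853.
Account B growth factor: e^(0.032·24) = e^0.768 ≈ 2.155451038; balance ≈ 7,005.2159.
Account A is larger by 6,069.1694.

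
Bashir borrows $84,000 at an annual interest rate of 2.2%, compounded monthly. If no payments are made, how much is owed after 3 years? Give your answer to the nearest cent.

$89,725.62

Growth factor = (1 + 0.022/12)^36 ≈ 1.0681621703.
A ≈ 84,000 × 1.0681621703 ≈ 89,725.6223.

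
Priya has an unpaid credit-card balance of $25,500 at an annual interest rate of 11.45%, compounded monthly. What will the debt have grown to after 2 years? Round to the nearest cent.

$32,027.43

Growth factor = (1 + 0.1145/12)^24 ≈ 1.2559777833.
A ≈ 25,500 × 1.2559777833 ≈ 32,027.4335.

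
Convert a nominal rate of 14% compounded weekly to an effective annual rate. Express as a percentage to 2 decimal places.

One year is 52 periods at 0.00269231 each: (1 + 0.00269231)^52 ≈ 1.150057.
EAR = 1.150057 − 1 ≈ 15.00574%.

15.01%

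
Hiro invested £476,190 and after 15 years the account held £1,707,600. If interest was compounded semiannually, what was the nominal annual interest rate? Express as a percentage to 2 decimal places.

The 30-period growth factor is 1,707,600/476,190 = 3.58596.
r/2 = 3.58596^(1/30) − 1 ≈ 0.0434866, so r ≈ 2·0.0434866 = 8.69731%.

8.70%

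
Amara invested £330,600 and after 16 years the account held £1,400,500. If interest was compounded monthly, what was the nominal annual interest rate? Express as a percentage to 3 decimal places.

(1 + r/12)^192 = 1,400,500/330,600 = 4.23624.
1 + r/12 = 4.23624^(1/192) ≈ 1.007547, so r/12 ≈ 0.00754748.
r ≈ 12·0.00754748 = 9.05698%.

9.057%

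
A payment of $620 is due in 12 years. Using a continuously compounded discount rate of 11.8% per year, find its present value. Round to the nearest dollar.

P = A·e^(−rt) = 620·e^(−1.416).
e^(−1.416) ≈ 0.242682809, so P ≈ 150.4633.

$150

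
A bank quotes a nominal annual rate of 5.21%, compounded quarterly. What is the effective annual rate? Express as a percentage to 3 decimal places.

EAR = (1 + 5.21%/4)^4 − 1 = (1 + 0.013025)^4 − 1.
(1 + 0.013025)^4 ≈ 1.053127, so EAR ≈ 5.31268%.

5.313%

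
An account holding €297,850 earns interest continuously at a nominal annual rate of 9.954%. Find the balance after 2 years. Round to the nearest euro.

€363,460

A = P·e^(rt) = 297,850·e^(0.09954·2) = 297,850·e^0.19908.
e^0.19908 ≈ 1.22027958436, so A ≈ 363,460.2742.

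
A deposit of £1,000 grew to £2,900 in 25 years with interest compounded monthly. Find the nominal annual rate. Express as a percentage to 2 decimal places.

The 300-period growth factor is 2,900/1,000 = 2.9.
r/12 = 2.9^(1/300) − 1 ≈ 0.00355534, so r ≈ 12·0.00355534 = 4.26641%.

4.27%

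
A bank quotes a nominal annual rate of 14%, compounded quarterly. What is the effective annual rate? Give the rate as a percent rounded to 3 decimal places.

14.752%

EAR = (1 + 14%/4)^4 − 1 = (1 + 0.035)^4 − 1.
(1 + 0.035)^4 ≈ 1.147523, so EAR ≈ 14.75230%.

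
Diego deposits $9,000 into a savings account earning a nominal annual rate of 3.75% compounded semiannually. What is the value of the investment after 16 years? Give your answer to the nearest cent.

Periodic rate = 3.75%/2 = 0.01875; periods = 2·16 = 32.
A = 9,000·(1 + 0.01875)^32 ≈ 9,000·1.812023793 ≈ 16,308.2141.

$16,308.21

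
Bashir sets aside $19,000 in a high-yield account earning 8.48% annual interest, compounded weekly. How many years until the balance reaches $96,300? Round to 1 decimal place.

19.2 years

We need (1 + 0.00163077)^(52t) = 5.0684, so 52t = ln 5.0684 / ln 1.001631 ≈ 996.0651.
t ≈ 996.0651/52 = 19.1551 years.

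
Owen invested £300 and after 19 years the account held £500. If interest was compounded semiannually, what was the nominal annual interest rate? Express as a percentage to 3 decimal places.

2.707%

(1 + r/2)^38 = 500/300 = 1.66667.
1 + r/2 = 1.66667^(1/38) ≈ 1.013534, so r/2 ≈ 0.0135335.
r ≈ 2·0.0135335 = 2.70671%.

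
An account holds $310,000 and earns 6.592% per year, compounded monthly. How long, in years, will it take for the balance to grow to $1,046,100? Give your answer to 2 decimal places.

We need (1 + 0.00549333)^(12t) = 3.3745, so 12t = ln 3.3745 / ln 1.005493 ≈ 222.0127.
t ≈ 222.0127/12 = 18.5011 years.

18.50 years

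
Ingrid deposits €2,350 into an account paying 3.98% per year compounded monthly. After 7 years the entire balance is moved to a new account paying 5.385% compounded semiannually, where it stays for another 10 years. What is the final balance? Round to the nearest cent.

€5,280.03

Phase 1: 2,350·(1 + 0.0398/12)^84 ≈ 3,103.5740.
Phase 2: 3,103.5740·(1 + 0.026925)^20 ≈ 5,280.0329.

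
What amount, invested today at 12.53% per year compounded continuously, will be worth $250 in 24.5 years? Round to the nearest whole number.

$12

P = A·e^(−rt) = 250·e^(−3.06985).
e^(−3.06985) ≈ 0.0464281186, so P ≈ 11.6070.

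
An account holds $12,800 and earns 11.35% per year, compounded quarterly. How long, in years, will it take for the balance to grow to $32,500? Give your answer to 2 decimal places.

We need (1 + 0.028375)^(4t) = 2.5391, so 4t = ln 2.5391 / ln 1.028375 ≈ 33.3023.
t ≈ 33.3023/4 = 8.3256 years.

8.33 years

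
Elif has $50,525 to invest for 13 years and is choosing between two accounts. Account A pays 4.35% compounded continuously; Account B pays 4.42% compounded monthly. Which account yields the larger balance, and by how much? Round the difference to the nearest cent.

Account B, by $718.36

A: e^(0.0435·13) = e^0.5655 ≈ 1.7603277266, so 50,525 × 1.7603277266 ≈ 88,940.5584.
B: (1 + 0.0442/12)^156 ≈ 1.7745455637, so 50,525 × 1.7745455637 ≈ 89,658.9146.
Difference ≈ 718.3562 in favor of B.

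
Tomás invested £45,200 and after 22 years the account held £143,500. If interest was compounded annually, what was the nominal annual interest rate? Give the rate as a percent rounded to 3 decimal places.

5.391%

(1 + r)^22 = 143,500/45,200 = 3.17478.
1 + r = 3.17478^(1/22) ≈ 1.053914, so r ≈ 0.053914.
r ≈ 5.39140%.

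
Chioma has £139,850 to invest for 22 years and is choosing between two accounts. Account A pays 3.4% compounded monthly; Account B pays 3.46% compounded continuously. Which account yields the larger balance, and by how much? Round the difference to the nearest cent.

Account B, by £4,238.42

A: (1 + 0.034/12)^264 ≈ 2.11053681682, so 139,850 × 2.11053681682 ≈ 295,158.5738.
B: e^(0.0346·22) = e^0.7612 ≈ 2.14084369214, so 139,850 × 2.14084369214 ≈ 299,396.9903.
Difference ≈ 4,238.4165 in favor of B.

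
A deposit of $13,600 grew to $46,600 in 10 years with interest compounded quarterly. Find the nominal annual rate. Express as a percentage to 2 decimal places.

12.51%

(1 + r/4)^40 = 46,600/13,600 = 3.42647.
1 + r/4 = 3.42647^(1/40) ≈ 1.031267, so r/4 ≈ 0.0312671.
r ≈ 4·0.0312671 = 12.50685%.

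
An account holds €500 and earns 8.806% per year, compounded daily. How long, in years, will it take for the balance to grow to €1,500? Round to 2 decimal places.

(1 + 0.00024126)^(365t) = 1,500/500 = 3.
365t·ln(1 + 0.00024126) = ln(3); 365t = 1.0986/0.000241231 ≈ 4554.1887.
t ≈ 12.4772 years.

12.48 years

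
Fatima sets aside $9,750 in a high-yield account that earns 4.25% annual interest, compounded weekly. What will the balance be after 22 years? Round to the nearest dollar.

$24,826

Growth factor = (1 + 0.0425/52)^1144 ≈ 2.5462409052.
A ≈ 9,750 × 2.5462409052 ≈ 24,825.8488.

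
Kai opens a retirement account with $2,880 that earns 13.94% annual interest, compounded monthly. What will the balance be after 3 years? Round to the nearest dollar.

Growth factor = (1 + 0.1394/12)^36 ≈ 1.515566966.
A ≈ 2,880 × 1.515566966 ≈ 4,364.8329.

$4,365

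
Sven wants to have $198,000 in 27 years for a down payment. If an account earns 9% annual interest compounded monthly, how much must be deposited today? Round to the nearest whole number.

$17,590

Periodic rate = 9%/12 = 0.0075; 324 periods.
P = 198,000/(1 + 0.0075)^324 ≈ 198,000/11.2563544337 ≈ 17,590.0645.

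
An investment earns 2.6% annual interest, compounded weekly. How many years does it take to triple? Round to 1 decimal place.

(1 + 0.0005)^(52t) = 3.
52t = ln 3 / ln(1 + 0.0005) ≈ 1.0986/0.000499875 ≈ 2197.7738.
t ≈ 42.2649.

42.3 years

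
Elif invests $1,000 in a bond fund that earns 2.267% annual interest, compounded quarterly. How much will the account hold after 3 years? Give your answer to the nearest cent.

Growth factor = (1 + 0.0056675)^12 ≈ 1.070170522.
A ≈ 1,000 × 1.070170522 ≈ 1,070.1705.

$1,070.17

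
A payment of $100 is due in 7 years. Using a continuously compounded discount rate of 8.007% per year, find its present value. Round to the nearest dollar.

P = A·e^(−rt) = 100·e^(−0.56049).
e^(−0.56049) ≈ 0.57092924, so P ≈ 57.0929.

$57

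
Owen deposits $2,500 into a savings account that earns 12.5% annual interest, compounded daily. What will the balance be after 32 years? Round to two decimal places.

$136,401.94

Growth factor = (1 + 0.125/365)^11680 ≈ 54.5607753737.
A ≈ 2,500 × 54.5607753737 ≈ 136,401.9384.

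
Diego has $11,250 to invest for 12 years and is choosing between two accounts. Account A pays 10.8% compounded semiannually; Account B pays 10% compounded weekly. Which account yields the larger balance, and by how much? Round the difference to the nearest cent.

Account A, by $2,440.79

A: (1 + 0.054)^24 ≈ 3.533252387, so 11,250 × 3.533252387 ≈ 39,749.0894.
B: (1 + 0.1/52)^624 ≈ 3.3162931266, so 11,250 × 3.3162931266 ≈ 37,308.2977.
Difference ≈ 2,440.7917 in favor of A.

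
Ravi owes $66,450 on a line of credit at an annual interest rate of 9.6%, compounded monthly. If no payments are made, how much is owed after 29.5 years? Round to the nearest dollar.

$1,115,638

Growth factor = (1 + 0.008)^354 ≈ 16.78913675963.
A ≈ 66,450 × 16.78913675963 ≈ 1,115,638.1377.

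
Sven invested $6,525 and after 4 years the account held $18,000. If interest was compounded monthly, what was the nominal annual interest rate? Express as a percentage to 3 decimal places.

(1 + r/12)^48 = 18,000/6,525 = 2.75862.
1 + r/12 = 2.75862^(1/48) ≈ 1.021365, so r/12 ≈ 0.0213653.
r ≈ 12·0.0213653 = 25.63832%.

25.638%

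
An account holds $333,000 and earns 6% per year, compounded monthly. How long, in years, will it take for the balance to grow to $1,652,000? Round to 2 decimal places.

26.76 years

(1 + 0.005)^(12t) = 1,652,000/333,000 = 4.961.
12t·ln(1 + 0.005) = ln(4.961); 12t = 1.6016/0.00498754 ≈ 321.1200.
t ≈ 26.7600 years.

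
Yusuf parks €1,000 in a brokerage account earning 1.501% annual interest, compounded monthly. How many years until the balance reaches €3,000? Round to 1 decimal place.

73.2 years

We need (1 + 0.00125083)^(12t) = 3, so 12t = ln 3 / ln 1.001251 ≈ 878.8535.
t ≈ 878.8535/12 = 73.2378 years.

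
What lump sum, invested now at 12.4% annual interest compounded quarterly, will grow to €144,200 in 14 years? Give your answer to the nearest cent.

€26,090.36

Periodic rate = 12.4%/4 = 0.031; 56 periods.
P = 144,200/(1 + 0.031)^56 ≈ 144,200/5.52694643865 ≈ 26,090.3560.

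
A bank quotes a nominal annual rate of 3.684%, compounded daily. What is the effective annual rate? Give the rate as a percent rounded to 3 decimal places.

3.753%

EAR = (1 + 3.684%/365)^365 − 1 = (1 + 0.000100932)^365 − 1.
(1 + 0.000100932)^365 ≈ 1.037525, so EAR ≈ 3.75251%.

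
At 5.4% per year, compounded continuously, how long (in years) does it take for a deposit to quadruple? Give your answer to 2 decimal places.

e^(0.054t) = 4, so 0.054t = ln 4 ≈ 1.3863.
t ≈ 1.3863/0.054 ≈ 25.6721.

25.67 years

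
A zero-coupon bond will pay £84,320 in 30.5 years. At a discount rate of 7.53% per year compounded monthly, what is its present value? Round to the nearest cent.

Growth factor = (1 + 0.006275)^366 ≈ 9.8697474303.
P = 84,320/9.8697474303 ≈ 8,543.2784.

£8,543.28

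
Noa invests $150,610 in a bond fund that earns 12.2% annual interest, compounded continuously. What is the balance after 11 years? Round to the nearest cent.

$576,337.67

A = P·e^(rt) = 150,610·e^(0.122·11) = 150,610·e^1.342.
e^1.342 ≈ 3.82668923556, so A ≈ 576,337.6658.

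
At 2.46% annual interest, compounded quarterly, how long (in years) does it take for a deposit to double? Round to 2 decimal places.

28.26 years

(1 + 0.00615)^(4t) = 2.
4t = ln 2 / ln(1 + 0.00615) ≈ 0.69315/0.00613117 ≈ 113.0531.
t ≈ 28.2633.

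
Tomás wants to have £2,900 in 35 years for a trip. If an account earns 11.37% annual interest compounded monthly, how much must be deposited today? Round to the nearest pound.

£55

Periodic rate = 11.37%/12 = 0.009475; 420 periods.
P = 2,900/(1 + 0.009475)^420 ≈ 2,900/52.49749038 ≈ 55.2407.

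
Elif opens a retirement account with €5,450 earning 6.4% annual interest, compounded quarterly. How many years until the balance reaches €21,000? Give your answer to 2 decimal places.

We need (1 + 0.016)^(4t) = 3.8532, so 4t = ln 3.8532 / ln 1.016 ≈ 84.9793.
t ≈ 84.9793/4 = 21.2448 years.

21.24 years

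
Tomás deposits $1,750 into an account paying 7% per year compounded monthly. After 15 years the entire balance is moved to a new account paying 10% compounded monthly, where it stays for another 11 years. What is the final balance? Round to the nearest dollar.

$14,910

Phase 1: 1,750·(1 + 0.07/12)^180 ≈ 4,985.6568.
Phase 2: 4,985.6568·(1 + 0.1/12)^132 ≈ 14,909.6271.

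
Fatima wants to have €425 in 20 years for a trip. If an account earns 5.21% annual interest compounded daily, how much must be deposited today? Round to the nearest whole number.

Growth factor = (1 + 0.0521/365)^7300 ≈ 2.83467032.
P = 425/2.83467032 ≈ 149.9293.

€150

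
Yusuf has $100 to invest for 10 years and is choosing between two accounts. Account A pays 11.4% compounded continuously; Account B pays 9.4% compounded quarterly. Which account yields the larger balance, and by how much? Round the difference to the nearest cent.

Account A, by $59.45

A: e^(0.114·10) = e^1.14 ≈ 3.12676837, so 100 × 3.12676837 ≈ 312.6768.
B: (1 + 0.0235)^40 ≈ 2.53229257, so 100 × 2.53229257 ≈ 253.2293.
Difference ≈ 59.4476 in favor of A.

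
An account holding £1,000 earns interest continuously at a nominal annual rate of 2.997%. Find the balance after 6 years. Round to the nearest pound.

A = P·e^(rt) = 1,000·e^(0.02997·6) = 1,000·e^0.17982.
e^0.17982 ≈ 1.197001883, so A ≈ 1,197.0019.

£1,197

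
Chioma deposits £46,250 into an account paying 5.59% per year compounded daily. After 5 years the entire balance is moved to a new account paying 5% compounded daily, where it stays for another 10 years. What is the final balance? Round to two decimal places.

After 5 years at 5.59%: 46,250 × 1.32244011145 ≈ 61,162.8552.
Then 10 years at 5%: 61,162.8552 × 1.64866481377 ≈ 100,837.0472.

£100,837.05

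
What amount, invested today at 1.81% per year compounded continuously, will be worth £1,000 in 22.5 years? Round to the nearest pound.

£665

P = A·e^(−rt) = 1,000·e^(−0.40725).
e^(−0.40725) ≈ 0.6654778, so P ≈ 665.4778.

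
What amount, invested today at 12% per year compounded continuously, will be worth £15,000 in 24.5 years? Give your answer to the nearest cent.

£792.99

P = A·e^(−rt) = 15,000·e^(−2.94).
e^(−2.94) ≈ 0.052865728738, so P ≈ 792.9859.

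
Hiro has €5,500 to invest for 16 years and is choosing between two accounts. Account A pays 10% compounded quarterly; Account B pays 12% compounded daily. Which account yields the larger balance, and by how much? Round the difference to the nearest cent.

Account A growth factor: (1 + 0.025)^64 ≈ 4.8565446408; balance ≈ 26,710.9955.
Account B growth factor: (1 + 0.12/365)^5840 ≈ 6.8188064739; balance ≈ 37,503.4356.
Account B is larger by 10,792.4401.

Account B, by €10,792.44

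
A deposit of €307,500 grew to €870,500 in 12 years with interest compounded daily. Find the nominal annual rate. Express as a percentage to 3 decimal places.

The 4380-period growth factor is 870,500/307,500 = 2.83089.
r/365 = 2.83089^(1/4380) − 1 ≈ 0.000237606, so r ≈ 365·0.000237606 = 8.67264%.

8.673%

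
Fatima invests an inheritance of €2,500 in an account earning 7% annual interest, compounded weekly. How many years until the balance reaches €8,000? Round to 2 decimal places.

16.63 years

(1 + 0.00134615)^(52t) = 8,000/2,500 = 3.2.
52t·ln(1 + 0.00134615) = ln(3.2); 52t = 1.1632/0.00134525 ≈ 864.6363.
t ≈ 16.6276 years.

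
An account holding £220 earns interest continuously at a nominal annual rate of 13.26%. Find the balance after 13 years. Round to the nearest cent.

A = P·e^(rt) = 220·e^(0.1326·13) = 220·e^1.7238.
e^1.7238 ≈ 5.605790044, so A ≈ 1,233.2738.

£1,233.27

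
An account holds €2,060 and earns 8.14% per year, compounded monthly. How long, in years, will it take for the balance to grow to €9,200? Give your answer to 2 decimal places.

18.45 years

(1 + 0.00678333)^(12t) = 9,200/2,060 = 4.466.
12t·ln(1 + 0.00678333) = ln(4.466); 12t = 1.4965/0.00676043 ≈ 221.3613.
t ≈ 18.4468 years.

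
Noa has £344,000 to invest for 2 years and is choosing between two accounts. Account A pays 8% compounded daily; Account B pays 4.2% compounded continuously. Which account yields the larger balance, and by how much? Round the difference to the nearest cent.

Account A growth factor: (1 + 0.08/365)^730 ≈ 1.17349029755; balance ≈ 403,680.6624.
Account B growth factor: e^(0.042·2) = e^0.084 ≈ 1.08762889381; balance ≈ 374,144.3395.
Account A is larger by 29,536.3229.

Account A, by £29,536.32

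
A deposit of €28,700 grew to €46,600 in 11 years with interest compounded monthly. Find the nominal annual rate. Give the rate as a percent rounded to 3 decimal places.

The 132-period growth factor is 46,600/28,700 = 1.62369.
r/12 = 1.62369^(1/132) − 1 ≈ 0.00367875, so r ≈ 12·0.00367875 = 4.41449%.

4.414%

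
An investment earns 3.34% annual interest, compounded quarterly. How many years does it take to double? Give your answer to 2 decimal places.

(1 + 0.00835)^(4t) = 2.
4t = ln 2 / ln(1 + 0.00835) ≈ 0.69315/0.00831533 ≈ 83.3577.
t ≈ 20.8394.

20.84 years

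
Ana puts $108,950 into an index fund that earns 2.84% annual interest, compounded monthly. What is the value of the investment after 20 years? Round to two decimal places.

$192,138.79

Periodic rate = 2.84%/12 = 0.00236667; periods = 12·20 = 240.
A = 108,950·(1 + 0.0284/12)^240 ≈ 108,950·1.76355018035 ≈ 192,138.7921.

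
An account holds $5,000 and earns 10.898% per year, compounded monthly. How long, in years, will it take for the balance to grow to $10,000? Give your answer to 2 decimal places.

6.39 years

We need (1 + 0.00908167)^(12t) = 2, so 12t = ln 2 / ln 1.009082 ≈ 76.6698.
t ≈ 76.6698/12 = 6.3892 years.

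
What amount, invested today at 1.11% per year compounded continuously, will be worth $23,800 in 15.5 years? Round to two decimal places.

P = A·e^(−rt) = 23,800·e^(−0.17205).
e^(−0.17205) ≈ 0.84193707526, so P ≈ 20,038.1024.

$20,038.10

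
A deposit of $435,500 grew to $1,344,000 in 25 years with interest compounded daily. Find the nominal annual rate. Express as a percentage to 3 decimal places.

The 9125-period growth factor is 1,344,000/435,500 = 3.08611.
r/365 = 3.08611^(1/9125) − 1 ≈ 0.000123505, so r ≈ 365·0.000123505 = 4.50792%.

4.508%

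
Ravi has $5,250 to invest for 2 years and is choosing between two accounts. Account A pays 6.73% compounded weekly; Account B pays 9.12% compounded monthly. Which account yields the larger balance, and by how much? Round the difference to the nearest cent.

Account B, by $290.26

A: (1 + 0.0673/52)^104 ≈ 1.1439795, so 5,250 × 1.1439795 ≈ 6,005.8924.
B: (1 + 0.0076)^24 ≈ 1.199266802, so 5,250 × 1.199266802 ≈ 6,296.1507.
Difference ≈ 290.2583 in favor of B.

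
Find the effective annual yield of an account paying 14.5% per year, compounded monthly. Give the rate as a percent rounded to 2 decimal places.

15.50%

EAR = (1 + 14.5%/12)^12 − 1 = (1 + 0.0120833)^12 − 1.
(1 + 0.0120833)^12 ≈ 1.155035, so EAR ≈ 15.50354%.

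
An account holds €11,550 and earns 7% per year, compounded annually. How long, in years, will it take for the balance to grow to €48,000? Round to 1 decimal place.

21.1 years

(1 + 0.07)^t = 48,000/11,550 = 4.1558.
t·ln(1 + 0.07) = ln(4.1558); t = 1.4245/0.0676586 ≈ 21.0544.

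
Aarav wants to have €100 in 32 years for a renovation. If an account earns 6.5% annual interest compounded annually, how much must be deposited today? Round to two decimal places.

Growth factor = (1 + 0.065)^32 ≈ 7.5021795.
P = 100/7.5021795 ≈ 13.3295.

€13.33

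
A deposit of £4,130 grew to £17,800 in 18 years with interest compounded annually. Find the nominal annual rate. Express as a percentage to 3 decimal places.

The 18-period growth factor is 17,800/4,130 = 4.30993.
r = 4.30993^(1/18) − 1 ≈ 0.0845469, i.e. 8.45469%.

8.455%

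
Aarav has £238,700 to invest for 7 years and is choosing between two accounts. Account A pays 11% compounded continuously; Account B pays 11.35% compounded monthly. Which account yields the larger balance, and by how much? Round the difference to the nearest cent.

Account A growth factor: e^(0.11·7) = e^0.77 ≈ 2.15976625378; balance ≈ 515,536.2048.
Account B growth factor: (1 + 0.1135/12)^84 ≈ 2.20508532057; balance ≈ 526,353.8660.
Account B is larger by 10,817.6612.

Account B, by £10,817.66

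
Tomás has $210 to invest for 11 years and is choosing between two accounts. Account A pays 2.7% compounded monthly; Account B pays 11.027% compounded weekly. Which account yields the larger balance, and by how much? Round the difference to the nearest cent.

Account B, by $422.89

A: (1 + 0.00225)^132 ≈ 1.34536638, so 210 × 1.34536638 ≈ 282.5269.
B: (1 + 0.11027/52)^572 ≈ 3.35914245, so 210 × 3.35914245 ≈ 705.4199.
Difference ≈ 422.8930 in favor of B.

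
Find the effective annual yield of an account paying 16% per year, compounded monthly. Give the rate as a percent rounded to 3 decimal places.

EAR = (1 + 16%/12)^12 − 1 = (1 + 0.0133333)^12 − 1.
(1 + 0.0133333)^12 ≈ 1.172271, so EAR ≈ 17.22708%.

17.227%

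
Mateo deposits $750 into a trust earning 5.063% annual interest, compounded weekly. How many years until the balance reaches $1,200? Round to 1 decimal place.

(1 + 0.000973654)^(52t) = 1,200/750 = 1.6.
52t·ln(1 + 0.000973654) = ln(1.6); 52t = 0.47/0.00097318 ≈ 482.9564.
t ≈ 9.2876 years.

9.3 years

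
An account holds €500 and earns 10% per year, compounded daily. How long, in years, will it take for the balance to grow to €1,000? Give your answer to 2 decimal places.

6.93 years

We need (1 + 0.000273973)^(365t) = 2, so 365t = ln 2 / ln 1.000274 ≈ 2530.3338.
t ≈ 2530.3338/365 = 6.9324 years.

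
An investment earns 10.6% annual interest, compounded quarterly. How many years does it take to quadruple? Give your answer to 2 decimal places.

(1 + 0.0265)^(4t) = 4.
4t = ln 4 / ln(1 + 0.0265) ≈ 1.3863/0.026155 ≈ 53.0031.
t ≈ 13.2508.

13.25 years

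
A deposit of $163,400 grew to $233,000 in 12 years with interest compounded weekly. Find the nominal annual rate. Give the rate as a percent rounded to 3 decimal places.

(1 + r/52)^624 = 233,000/163,400 = 1.42595.
1 + r/52 = 1.42595^(1/624) ≈ 1.000569, so r/52 ≈ 0.000568811.
r ≈ 52·0.000568811 = 2.95782%.

2.958%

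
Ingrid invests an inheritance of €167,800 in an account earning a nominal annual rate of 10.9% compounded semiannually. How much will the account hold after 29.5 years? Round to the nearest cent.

€3,841,850.11

Periodic rate = 10.9%/2 = 0.0545; periods = 2·29.5 = 59.
A = 167,800·(1 + 0.0545)^59 ≈ 167,800·22.89541186543 ≈ 3,841,850.1110.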